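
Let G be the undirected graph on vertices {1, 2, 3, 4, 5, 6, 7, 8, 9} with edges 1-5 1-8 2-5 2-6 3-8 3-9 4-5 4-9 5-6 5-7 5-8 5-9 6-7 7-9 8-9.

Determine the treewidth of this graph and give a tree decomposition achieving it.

Each bag holds 3 vertices, so the decomposition has width 2, which upper-bounds the treewidth. On the other hand G contains the 3-clique {3, 8, 9}. A clique must lie in a single bag of any decomposition, so no decomposition can have width below 2. Combining the bounds, tw(G) = 2.

Treewidth 2.
One such decomposition:
Bags: B1 = {5, 8, 9}  B2 = {5, 7, 9}  B3 = {5, 6, 7}  B4 = {2, 5, 6}  B5 = {3, 8, 9}  B6 = {4, 5, 9}  B7 = {1, 5, 8}
Tree: B1–B2, B2–B3, B3–B4, B1–B5, B2–B6, B1–B7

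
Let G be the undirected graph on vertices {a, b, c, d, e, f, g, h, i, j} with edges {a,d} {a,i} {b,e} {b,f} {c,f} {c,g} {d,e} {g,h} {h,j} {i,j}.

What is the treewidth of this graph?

2

A width-2 tree decomposition is:
Bags: B1 = {b, e, f}  B2 = {c, e, f}  B3 = {c, e, g}  B4 = {e, g, h}  B5 = {e, h, j}  B6 = {e, i, j}  B7 = {a, e, i}  B8 = {a, d, e}
Tree: B1–B2, B2–B3, B3–B4, B4–B5, B5–B6, B6–B7, B7–B8
Every bag has size at most 3, so the width is 3 − 1 = 2 and tw(G) ≤ 2. Since e–b–f–c–g–h–j–i–a–d–e is a cycle in G, G is not acyclic. Forests are exactly the graphs of treewidth ≤ 1, so tw(G) ≥ 2. Therefore the treewidth is 2.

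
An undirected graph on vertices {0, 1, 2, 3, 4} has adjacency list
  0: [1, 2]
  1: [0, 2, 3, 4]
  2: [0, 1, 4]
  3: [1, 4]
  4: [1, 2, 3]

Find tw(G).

2

A width-2 tree decomposition is:
Bags: B1 = {1, 3, 4}  B2 = {1, 2, 4}  B3 = {0, 1, 2}
Tree: B1–B2, B2–B3
Each bag holds 3 vertices, so the decomposition has width 2, which upper-bounds the treewidth. Conversely, {0, 1, 2} is a clique of size 3, and the vertices of any clique must share a bag in every tree decomposition; so some bag has ≥ 3 vertices and tw(G) ≥ 2. The upper and lower bounds meet at 2, so that is the treewidth.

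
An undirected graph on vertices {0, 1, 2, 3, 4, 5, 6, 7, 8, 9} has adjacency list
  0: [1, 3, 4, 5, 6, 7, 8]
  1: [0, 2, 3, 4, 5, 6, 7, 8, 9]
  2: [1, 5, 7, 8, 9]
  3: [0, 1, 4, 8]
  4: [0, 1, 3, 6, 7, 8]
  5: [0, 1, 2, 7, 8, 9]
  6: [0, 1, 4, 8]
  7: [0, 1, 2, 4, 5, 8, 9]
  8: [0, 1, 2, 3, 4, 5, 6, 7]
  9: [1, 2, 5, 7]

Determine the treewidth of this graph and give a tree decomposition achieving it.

Treewidth 4.
One such decomposition:
Bags: B1 = {0, 1, 5, 7, 8}  B2 = {0, 1, 4, 7, 8}  B3 = {0, 1, 4, 6, 8}  B4 = {1, 2, 5, 7, 8}  B5 = {0, 1, 3, 4, 8}  B6 = {1, 2, 5, 7, 9}
Tree: B1–B2, B2–B3, B1–B4, B2–B5, B4–B6

Each bag holds 5 vertices, so the decomposition has width 4, which upper-bounds the treewidth. For the lower bound, the 5 vertices {0, 1, 3, 4, 8} are pairwise adjacent, and any tree decomposition puts a clique entirely inside one bag — forcing width ≥ 4. The upper and lower bounds meet at 4, so that is the treewidth.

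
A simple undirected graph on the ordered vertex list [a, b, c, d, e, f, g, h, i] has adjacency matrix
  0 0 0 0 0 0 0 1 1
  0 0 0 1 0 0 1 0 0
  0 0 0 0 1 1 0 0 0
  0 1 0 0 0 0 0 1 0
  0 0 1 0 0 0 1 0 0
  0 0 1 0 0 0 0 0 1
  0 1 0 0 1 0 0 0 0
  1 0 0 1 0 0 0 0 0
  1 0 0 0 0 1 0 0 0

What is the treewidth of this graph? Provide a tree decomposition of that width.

Treewidth 2.
One optimal decomposition is:
Bags: B1 = {c, e, f}  B2 = {e, f, i}  B3 = {a, e, i}  B4 = {a, e, h}  B5 = {d, e, h}  B6 = {b, d, e}  B7 = {b, e, g}
Tree: B1–B2, B2–B3, B3–B4, B4–B5, B5–B6, B6–B7

The largest bag has 3 vertices, giving width 2; this decomposition certifies tw(G) ≤ 2. Since e–c–f–i–a–h–d–b–g–e is a cycle in G, G is not acyclic. Forests are exactly the graphs of treewidth ≤ 1, so tw(G) ≥ 2. The upper and lower bounds meet at 2, so that is the treewidth.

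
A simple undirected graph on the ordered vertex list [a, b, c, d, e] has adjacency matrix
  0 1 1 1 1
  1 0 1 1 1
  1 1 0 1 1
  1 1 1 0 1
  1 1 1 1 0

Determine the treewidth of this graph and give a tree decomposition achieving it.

Treewidth 4.
One optimal decomposition is:
Bags: B1 = {a, b, c, d, e}
Tree: (single bag)

With just one bag of size 5, the width is 5 − 1 = 4, so tw(G) ≤ 4. On the other hand G contains the 5-clique {a, b, c, d, e}. A clique must lie in a single bag of any decomposition, so no decomposition can have width below 4. Combining the bounds, tw(G) = 4.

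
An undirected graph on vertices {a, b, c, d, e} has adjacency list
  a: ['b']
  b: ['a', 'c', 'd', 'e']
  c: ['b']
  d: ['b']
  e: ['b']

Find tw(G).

A width-1 tree decomposition is:
Bags: B1 = {a, b}  B2 = {b, d}  B3 = {b, c}  B4 = {b, e}
Tree: B1–B2, B2–B3, B3–B4
Each bag holds 2 vertices, so the decomposition has width 1, which upper-bounds the treewidth. Since G has at least one edge (e.g. a–b), it is not an edgeless graph, so tw(G) ≥ 1. Therefore the treewidth is 1.

1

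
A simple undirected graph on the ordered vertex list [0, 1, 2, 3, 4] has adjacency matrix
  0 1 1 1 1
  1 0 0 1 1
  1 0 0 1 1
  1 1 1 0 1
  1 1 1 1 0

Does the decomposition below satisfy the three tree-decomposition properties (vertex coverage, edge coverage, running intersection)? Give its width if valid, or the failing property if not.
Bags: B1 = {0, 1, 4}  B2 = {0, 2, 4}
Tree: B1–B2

No — vertex 3 appears in no bag.

A tree decomposition must satisfy three properties: every vertex lies in some bag; for every edge, both endpoints lie together in some bag; and for every vertex, the bags containing it form a connected subtree. Here vertex 3 appears in no bag, so the decomposition is invalid.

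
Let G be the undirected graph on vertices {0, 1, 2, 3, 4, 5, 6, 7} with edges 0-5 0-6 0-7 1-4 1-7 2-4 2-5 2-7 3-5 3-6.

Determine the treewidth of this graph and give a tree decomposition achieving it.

Treewidth 2.
One such decomposition:
Bags: B1 = {3, 5, 6}  B2 = {0, 5, 6}  B3 = {0, 2, 5}  B4 = {0, 2, 7}  B5 = {2, 4, 7}  B6 = {1, 4, 7}
Tree: B1–B2, B2–B3, B3–B4, B4–B5, B5–B6

Each bag holds 3 vertices, so the decomposition has width 2, which upper-bounds the treewidth. The edges 3–6–0–5–3 form a cycle, so G is not a tree and its treewidth is at least 2. Combining the bounds, tw(G) = 2.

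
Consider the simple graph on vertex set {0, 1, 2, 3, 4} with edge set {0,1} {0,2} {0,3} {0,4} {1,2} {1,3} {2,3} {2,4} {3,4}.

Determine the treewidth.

3

A width-3 tree decomposition is:
Bags: B1 = {0, 1, 2, 3}  B2 = {0, 2, 3, 4}
Tree: B1–B2
Every bag has size at most 4, so the width is 4 − 1 = 3 and tw(G) ≤ 3. On the other hand G contains the 4-clique {0, 1, 2, 3}. A clique must lie in a single bag of any decomposition, so no decomposition can have width below 3. Combining the bounds, tw(G) = 3.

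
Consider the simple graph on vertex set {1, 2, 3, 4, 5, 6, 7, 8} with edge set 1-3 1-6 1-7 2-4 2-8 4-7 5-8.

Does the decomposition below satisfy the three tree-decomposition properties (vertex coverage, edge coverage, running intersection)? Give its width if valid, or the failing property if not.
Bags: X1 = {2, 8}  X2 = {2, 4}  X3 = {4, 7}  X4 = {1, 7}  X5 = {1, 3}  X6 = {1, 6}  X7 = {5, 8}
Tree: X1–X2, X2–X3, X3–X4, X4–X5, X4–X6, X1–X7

Yes; width 1.

Checking the three conditions: (i) the bags cover all of {1, 2, 3, 4, 5, 6, 7, 8}; (ii) for each edge, some bag contains both endpoints; (iii) the bags containing any fixed vertex form a subtree. All hold, so the decomposition is valid with width 2 − 1 = 1.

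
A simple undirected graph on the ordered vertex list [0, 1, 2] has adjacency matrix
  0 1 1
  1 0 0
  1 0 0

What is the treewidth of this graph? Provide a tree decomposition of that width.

Treewidth 1.
One such decomposition:
Bags: B1 = {0, 1}  B2 = {0, 2}
Tree: B1–B2

Every bag has size at most 2, so the width is 2 − 1 = 1 and tw(G) ≤ 1. G has an edge, so its treewidth is at least 1. Combining the bounds, tw(G) = 1.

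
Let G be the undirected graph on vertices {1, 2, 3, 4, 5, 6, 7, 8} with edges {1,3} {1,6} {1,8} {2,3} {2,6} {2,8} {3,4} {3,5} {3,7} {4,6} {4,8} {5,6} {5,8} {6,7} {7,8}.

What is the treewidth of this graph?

A width-3 tree decomposition is:
Bags: B1 = {2, 3, 6, 8}  B2 = {3, 6, 7, 8}  B3 = {1, 3, 6, 8}  B4 = {3, 5, 6, 8}  B5 = {3, 4, 6, 8}
Tree: B1–B2, B2–B3, B3–B4, B4–B5
The largest bag has 4 vertices, giving width 3; this decomposition certifies tw(G) ≤ 3. For the lower bound: the 4 vertex sets {2,3}, {6,7}, {8}, {1} are disjoint, each induces a connected subgraph, and every pair is joined by at least one edge of G. Contracting each set to a single vertex therefore yields K_{4} as a minor, and since treewidth is minor-monotone, tw(G) ≥ tw(K_{4}) = 3. The upper and lower bounds meet at 3, so that is the treewidth.

3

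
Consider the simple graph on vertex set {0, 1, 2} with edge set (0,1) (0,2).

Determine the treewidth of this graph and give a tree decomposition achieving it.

Treewidth 1.
One optimal decomposition is:
Bags: B1 = {0, 1}  B2 = {0, 2}
Tree: B1–B2

Each bag holds 2 vertices, so the decomposition has width 1, which upper-bounds the treewidth. Since G has at least one edge (e.g. 0–1), it is not an edgeless graph, so tw(G) ≥ 1. The upper and lower bounds meet at 1, so that is the treewidth.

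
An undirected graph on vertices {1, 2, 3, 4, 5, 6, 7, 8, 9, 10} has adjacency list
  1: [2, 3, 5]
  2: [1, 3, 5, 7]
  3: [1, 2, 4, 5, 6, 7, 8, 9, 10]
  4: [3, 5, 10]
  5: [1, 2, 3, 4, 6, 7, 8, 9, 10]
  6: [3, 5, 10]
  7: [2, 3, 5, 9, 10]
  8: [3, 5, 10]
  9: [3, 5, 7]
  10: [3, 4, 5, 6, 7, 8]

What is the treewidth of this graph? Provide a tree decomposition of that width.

Treewidth 3.
One optimal decomposition is:
Bags: B1 = {3, 5, 7, 10}  B2 = {2, 3, 5, 7}  B3 = {3, 5, 6, 10}  B4 = {1, 2, 3, 5}  B5 = {3, 4, 5, 10}  B6 = {3, 5, 7, 9}  B7 = {3, 5, 8, 10}
Tree: B1–B2, B1–B3, B2–B4, B1–B5, B1–B6, B1–B7

Every bag has size at most 4, so the width is 4 − 1 = 3 and tw(G) ≤ 3. For the lower bound, the 4 vertices {1, 2, 3, 5} are pairwise adjacent, and any tree decomposition puts a clique entirely inside one bag — forcing width ≥ 3. The upper and lower bounds meet at 3, so that is the treewidth.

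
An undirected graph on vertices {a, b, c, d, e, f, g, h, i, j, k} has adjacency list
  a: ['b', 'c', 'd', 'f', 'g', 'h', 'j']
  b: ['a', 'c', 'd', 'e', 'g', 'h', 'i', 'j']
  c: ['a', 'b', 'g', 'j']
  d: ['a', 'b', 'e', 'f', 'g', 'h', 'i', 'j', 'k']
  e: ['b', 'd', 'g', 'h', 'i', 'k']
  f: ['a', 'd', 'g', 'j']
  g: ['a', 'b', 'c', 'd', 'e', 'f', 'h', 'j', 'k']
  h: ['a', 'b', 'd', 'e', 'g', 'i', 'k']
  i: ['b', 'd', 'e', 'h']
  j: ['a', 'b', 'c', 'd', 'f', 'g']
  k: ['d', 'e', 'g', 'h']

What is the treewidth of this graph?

4

A width-4 tree decomposition is:
Bags: B1 = {a, b, d, g, h}  B2 = {b, d, e, g, h}  B3 = {a, b, d, g, j}  B4 = {a, b, c, g, j}  B5 = {a, d, f, g, j}  B6 = {d, e, g, h, k}  B7 = {b, d, e, h, i}
Tree: B1–B2, B1–B3, B3–B4, B3–B5, B2–B6, B2–B7
Each bag holds 5 vertices, so the decomposition has width 4, which upper-bounds the treewidth. On the other hand G contains the 5-clique {a, d, f, g, j}. A clique must lie in a single bag of any decomposition, so no decomposition can have width below 4. Therefore the treewidth is 4.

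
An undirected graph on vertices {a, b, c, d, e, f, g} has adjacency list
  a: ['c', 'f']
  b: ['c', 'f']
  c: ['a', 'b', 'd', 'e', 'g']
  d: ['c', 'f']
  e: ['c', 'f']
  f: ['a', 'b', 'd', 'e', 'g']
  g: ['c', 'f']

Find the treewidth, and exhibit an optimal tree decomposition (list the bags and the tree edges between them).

The largest bag has 3 vertices, giving width 2; this decomposition certifies tw(G) ≤ 2. For the lower bound, G contains the cycle f–e–c–g–f, so G is not a forest; only forests have treewidth ≤ 1, hence tw(G) ≥ 2. Combining the bounds, tw(G) = 2.

Treewidth 2.
One such decomposition:
Bags: B1 = {c, e, f}  B2 = {c, f, g}  B3 = {c, d, f}  B4 = {b, c, f}  B5 = {a, c, f}
Tree: B1–B2, B2–B3, B3–B4, B4–B5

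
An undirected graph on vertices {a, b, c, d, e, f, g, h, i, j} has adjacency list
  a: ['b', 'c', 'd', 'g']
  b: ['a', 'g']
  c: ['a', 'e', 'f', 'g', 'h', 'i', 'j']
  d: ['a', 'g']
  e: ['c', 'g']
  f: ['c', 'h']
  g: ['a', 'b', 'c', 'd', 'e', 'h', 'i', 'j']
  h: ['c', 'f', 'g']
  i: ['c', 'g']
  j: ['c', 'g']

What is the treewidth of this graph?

A width-2 tree decomposition is:
Bags: B1 = {c, g, h}  B2 = {c, f, h}  B3 = {c, e, g}  B4 = {c, g, i}  B5 = {c, g, j}  B6 = {a, c, g}  B7 = {a, d, g}  B8 = {a, b, g}
Tree: B1–B2, B1–B3, B1–B4, B4–B5, B1–B6, B6–B7, B7–B8
The largest bag has 3 vertices, giving width 2; this decomposition certifies tw(G) ≤ 2. On the other hand G contains the 3-clique {a, d, g}. A clique must lie in a single bag of any decomposition, so no decomposition can have width below 2. The upper and lower bounds meet at 2, so that is the treewidth.

2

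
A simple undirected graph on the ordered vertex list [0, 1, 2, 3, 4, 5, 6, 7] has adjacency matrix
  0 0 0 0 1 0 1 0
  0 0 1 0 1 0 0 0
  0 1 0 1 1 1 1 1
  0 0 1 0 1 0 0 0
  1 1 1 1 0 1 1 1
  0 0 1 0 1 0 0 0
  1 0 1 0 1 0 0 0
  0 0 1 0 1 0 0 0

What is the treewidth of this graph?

A width-2 tree decomposition is:
Bags: B1 = {2, 4, 6}  B2 = {0, 4, 6}  B3 = {1, 2, 4}  B4 = {2, 4, 7}  B5 = {2, 3, 4}  B6 = {2, 4, 5}
Tree: B1–B2, B1–B3, B1–B4, B4–B5, B1–B6
Each bag holds 3 vertices, so the decomposition has width 2, which upper-bounds the treewidth. For the lower bound, the 3 vertices {0, 4, 6} are pairwise adjacent, and any tree decomposition puts a clique entirely inside one bag — forcing width ≥ 2. Combining the bounds, tw(G) = 2.

2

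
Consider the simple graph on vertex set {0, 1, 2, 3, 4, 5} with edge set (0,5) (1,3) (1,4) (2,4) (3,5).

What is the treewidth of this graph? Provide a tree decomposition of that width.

Treewidth 1.
One optimal decomposition is:
Bags: B1 = {0, 5}  B2 = {3, 5}  B3 = {1, 3}  B4 = {1, 4}  B5 = {2, 4}
Tree: B1–B2, B2–B3, B3–B4, B4–B5

Every bag has size at most 2, so the width is 2 − 1 = 1 and tw(G) ≤ 1. Since G has at least one edge (e.g. 0–5), it is not an edgeless graph, so tw(G) ≥ 1. The upper and lower bounds meet at 1, so that is the treewidth.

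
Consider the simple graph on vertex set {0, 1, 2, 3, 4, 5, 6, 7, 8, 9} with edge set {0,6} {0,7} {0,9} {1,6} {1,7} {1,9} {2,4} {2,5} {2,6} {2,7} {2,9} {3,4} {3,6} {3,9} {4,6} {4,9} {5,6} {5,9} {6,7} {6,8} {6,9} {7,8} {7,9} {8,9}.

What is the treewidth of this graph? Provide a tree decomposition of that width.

Treewidth 3.
One such decomposition:
Bags: B1 = {1, 6, 7, 9}  B2 = {0, 6, 7, 9}  B3 = {2, 6, 7, 9}  B4 = {2, 4, 6, 9}  B5 = {3, 4, 6, 9}  B6 = {2, 5, 6, 9}  B7 = {6, 7, 8, 9}
Tree: B1–B2, B1–B3, B3–B4, B4–B5, B4–B6, B1–B7

Every bag has size at most 4, so the width is 4 − 1 = 3 and tw(G) ≤ 3. On the other hand G contains the 4-clique {3, 4, 6, 9}. A clique must lie in a single bag of any decomposition, so no decomposition can have width below 3. Hence tw(G) = 3 exactly.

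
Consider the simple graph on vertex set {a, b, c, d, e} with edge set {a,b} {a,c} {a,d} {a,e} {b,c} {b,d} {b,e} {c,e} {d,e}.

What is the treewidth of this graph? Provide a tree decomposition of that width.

Every bag has size at most 4, so the width is 4 − 1 = 3 and tw(G) ≤ 3. On the other hand G contains the 4-clique {a, b, d, e}. A clique must lie in a single bag of any decomposition, so no decomposition can have width below 3. Combining the bounds, tw(G) = 3.

Treewidth 3.
One optimal decomposition is:
Bags: B1 = {a, b, c, e}  B2 = {a, b, d, e}
Tree: B1–B2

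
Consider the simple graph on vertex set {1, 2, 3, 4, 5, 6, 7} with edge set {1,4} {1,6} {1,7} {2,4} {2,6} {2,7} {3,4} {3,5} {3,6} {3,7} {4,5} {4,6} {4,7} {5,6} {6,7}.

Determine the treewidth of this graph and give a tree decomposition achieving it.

The largest bag has 4 vertices, giving width 3; this decomposition certifies tw(G) ≤ 3. For the lower bound, the 4 vertices {3, 4, 5, 6} are pairwise adjacent, and any tree decomposition puts a clique entirely inside one bag — forcing width ≥ 3. The upper and lower bounds meet at 3, so that is the treewidth.

Treewidth 3.
One such decomposition:
Bags: B1 = {1, 4, 6, 7}  B2 = {2, 4, 6, 7}  B3 = {3, 4, 6, 7}  B4 = {3, 4, 5, 6}
Tree: B1–B2, B1–B3, B3–B4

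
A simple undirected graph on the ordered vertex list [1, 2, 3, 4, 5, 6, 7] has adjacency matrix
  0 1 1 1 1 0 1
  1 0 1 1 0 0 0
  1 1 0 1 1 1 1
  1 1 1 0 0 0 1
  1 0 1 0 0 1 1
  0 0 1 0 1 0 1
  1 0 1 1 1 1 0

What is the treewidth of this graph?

3

A width-3 tree decomposition is:
Bags: B1 = {1, 3, 4, 7}  B2 = {1, 3, 5, 7}  B3 = {3, 5, 6, 7}  B4 = {1, 2, 3, 4}
Tree: B1–B2, B2–B3, B1–B4
The largest bag has 4 vertices, giving width 3; this decomposition certifies tw(G) ≤ 3. Conversely, {1, 2, 3, 4} is a clique of size 4, and the vertices of any clique must share a bag in every tree decomposition; so some bag has ≥ 4 vertices and tw(G) ≥ 3. Combining the bounds, tw(G) = 3.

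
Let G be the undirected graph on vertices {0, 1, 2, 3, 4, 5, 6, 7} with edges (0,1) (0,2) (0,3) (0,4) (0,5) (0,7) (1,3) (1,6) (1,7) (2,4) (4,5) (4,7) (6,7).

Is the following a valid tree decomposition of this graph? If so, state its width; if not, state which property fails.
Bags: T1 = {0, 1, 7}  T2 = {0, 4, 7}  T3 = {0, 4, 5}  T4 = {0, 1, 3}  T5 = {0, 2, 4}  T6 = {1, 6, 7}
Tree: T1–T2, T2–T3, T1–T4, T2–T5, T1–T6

Every vertex of G appears in some bag (union = {0, 1, 2, 3, 4, 5, 6, 7}); every edge is covered by a bag; and for each vertex v the set of bags containing v is connected in the bag tree. The decomposition is therefore valid. The largest bag has 3 vertices, so the width is 2.

Yes; width 2.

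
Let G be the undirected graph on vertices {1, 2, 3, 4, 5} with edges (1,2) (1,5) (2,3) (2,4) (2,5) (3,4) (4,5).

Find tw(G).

2

A width-2 tree decomposition is:
Bags: B1 = {2, 3, 4}  B2 = {2, 4, 5}  B3 = {1, 2, 5}
Tree: B1–B2, B2–B3
Every bag has size at most 3, so the width is 3 − 1 = 2 and tw(G) ≤ 2. For the lower bound, the 3 vertices {1, 2, 5} are pairwise adjacent, and any tree decomposition puts a clique entirely inside one bag — forcing width ≥ 2. The upper and lower bounds meet at 2, so that is the treewidth.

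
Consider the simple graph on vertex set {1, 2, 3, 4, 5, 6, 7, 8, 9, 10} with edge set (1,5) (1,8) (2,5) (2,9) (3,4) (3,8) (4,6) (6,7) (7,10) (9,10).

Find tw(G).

A width-2 tree decomposition is:
Bags: B1 = {1, 3, 8}  B2 = {1, 3, 5}  B3 = {2, 3, 5}  B4 = {2, 3, 9}  B5 = {3, 9, 10}  B6 = {3, 7, 10}  B7 = {3, 6, 7}  B8 = {3, 4, 6}
Tree: B1–B2, B2–B3, B3–B4, B4–B5, B5–B6, B6–B7, B7–B8
Every bag has size at most 3, so the width is 3 − 1 = 2 and tw(G) ≤ 2. Since 3–8–1–5–2–9–10–7–6–4–3 is a cycle in G, G is not acyclic. Forests are exactly the graphs of treewidth ≤ 1, so tw(G) ≥ 2. Hence tw(G) = 2 exactly.

2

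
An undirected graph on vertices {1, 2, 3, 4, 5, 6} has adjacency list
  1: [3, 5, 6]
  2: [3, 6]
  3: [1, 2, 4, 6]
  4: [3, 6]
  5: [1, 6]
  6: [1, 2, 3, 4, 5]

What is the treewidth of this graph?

A width-2 tree decomposition is:
Bags: B1 = {1, 5, 6}  B2 = {1, 3, 6}  B3 = {2, 3, 6}  B4 = {3, 4, 6}
Tree: B1–B2, B2–B3, B2–B4
Every bag has size at most 3, so the width is 3 − 1 = 2 and tw(G) ≤ 2. Conversely, {1, 3, 6} is a clique of size 3, and the vertices of any clique must share a bag in every tree decomposition; so some bag has ≥ 3 vertices and tw(G) ≥ 2. Hence tw(G) = 2 exactly.

2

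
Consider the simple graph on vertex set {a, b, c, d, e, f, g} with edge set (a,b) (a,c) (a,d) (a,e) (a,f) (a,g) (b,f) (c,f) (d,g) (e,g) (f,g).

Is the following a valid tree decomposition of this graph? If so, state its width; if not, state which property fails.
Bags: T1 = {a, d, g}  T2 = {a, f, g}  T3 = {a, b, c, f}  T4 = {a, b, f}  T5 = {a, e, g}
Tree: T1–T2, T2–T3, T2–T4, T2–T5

No — bags containing vertex b are not connected in the tree.

A tree decomposition must satisfy three properties: every vertex lies in some bag; for every edge, both endpoints lie together in some bag; and for every vertex, the bags containing it form a connected subtree. Here bags containing vertex b are not connected in the tree, so the decomposition is invalid.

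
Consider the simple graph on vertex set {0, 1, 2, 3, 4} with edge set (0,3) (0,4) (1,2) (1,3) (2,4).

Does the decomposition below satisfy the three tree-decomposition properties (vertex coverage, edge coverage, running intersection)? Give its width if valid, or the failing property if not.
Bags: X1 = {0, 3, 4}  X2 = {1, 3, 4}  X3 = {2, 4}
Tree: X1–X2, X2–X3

A tree decomposition must satisfy three properties: every vertex lies in some bag; for every edge, both endpoints lie together in some bag; and for every vertex, the bags containing it form a connected subtree. Here edge (1,2) lies in no bag, so the decomposition is invalid.

No — edge (1,2) lies in no bag.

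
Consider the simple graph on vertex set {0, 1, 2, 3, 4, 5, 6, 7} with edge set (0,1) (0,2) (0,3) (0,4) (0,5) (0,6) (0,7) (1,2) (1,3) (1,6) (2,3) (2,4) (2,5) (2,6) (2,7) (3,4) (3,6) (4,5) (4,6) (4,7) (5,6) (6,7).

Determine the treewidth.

4

A width-4 tree decomposition is:
Bags: B1 = {0, 2, 3, 4, 6}  B2 = {0, 2, 4, 6, 7}  B3 = {0, 2, 4, 5, 6}  B4 = {0, 1, 2, 3, 6}
Tree: B1–B2, B1–B3, B1–B4
Each bag holds 5 vertices, so the decomposition has width 4, which upper-bounds the treewidth. On the other hand G contains the 5-clique {0, 1, 2, 3, 6}. A clique must lie in a single bag of any decomposition, so no decomposition can have width below 4. The upper and lower bounds meet at 4, so that is the treewidth.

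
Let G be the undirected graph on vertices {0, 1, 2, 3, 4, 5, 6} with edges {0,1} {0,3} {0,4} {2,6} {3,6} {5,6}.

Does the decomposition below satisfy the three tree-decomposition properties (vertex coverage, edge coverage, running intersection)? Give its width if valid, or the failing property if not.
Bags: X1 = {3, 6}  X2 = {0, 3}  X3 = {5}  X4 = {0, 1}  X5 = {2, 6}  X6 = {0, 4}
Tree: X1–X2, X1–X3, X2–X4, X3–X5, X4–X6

No — edge (6,5) lies in no bag.

A tree decomposition must satisfy three properties: every vertex lies in some bag; for every edge, both endpoints lie together in some bag; and for every vertex, the bags containing it form a connected subtree. Here edge (6,5) lies in no bag, so the decomposition is invalid.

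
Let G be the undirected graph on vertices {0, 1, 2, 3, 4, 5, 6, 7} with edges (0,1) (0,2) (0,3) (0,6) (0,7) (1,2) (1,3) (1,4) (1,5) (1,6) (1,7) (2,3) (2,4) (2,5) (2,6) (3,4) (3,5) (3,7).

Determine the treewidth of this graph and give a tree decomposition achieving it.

Every bag has size at most 4, so the width is 4 − 1 = 3 and tw(G) ≤ 3. For the lower bound, the 4 vertices {0, 1, 2, 3} are pairwise adjacent, and any tree decomposition puts a clique entirely inside one bag — forcing width ≥ 3. Therefore the treewidth is 3.

Treewidth 3.
Bags: B1 = {1, 2, 3, 4}  B2 = {0, 1, 2, 3}  B3 = {1, 2, 3, 5}  B4 = {0, 1, 3, 7}  B5 = {0, 1, 2, 6}
Tree: B1–B2, B2–B3, B2–B4, B2–B5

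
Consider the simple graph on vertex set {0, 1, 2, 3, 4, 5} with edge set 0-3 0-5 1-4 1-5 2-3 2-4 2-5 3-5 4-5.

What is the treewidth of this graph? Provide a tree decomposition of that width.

Treewidth 2.
Bags: B1 = {2, 3, 5}  B2 = {2, 4, 5}  B3 = {0, 3, 5}  B4 = {1, 4, 5}
Tree: B1–B2, B1–B3, B2–B4

Each bag holds 3 vertices, so the decomposition has width 2, which upper-bounds the treewidth. On the other hand G contains the 3-clique {0, 3, 5}. A clique must lie in a single bag of any decomposition, so no decomposition can have width below 2. Therefore the treewidth is 2.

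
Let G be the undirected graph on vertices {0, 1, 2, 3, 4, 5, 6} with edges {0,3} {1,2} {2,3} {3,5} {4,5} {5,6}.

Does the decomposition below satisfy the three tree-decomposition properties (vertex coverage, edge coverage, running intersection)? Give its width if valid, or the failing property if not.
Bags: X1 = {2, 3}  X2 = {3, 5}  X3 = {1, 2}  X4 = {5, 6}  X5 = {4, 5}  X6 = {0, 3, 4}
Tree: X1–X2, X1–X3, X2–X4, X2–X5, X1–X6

A tree decomposition must satisfy three properties: every vertex lies in some bag; for every edge, both endpoints lie together in some bag; and for every vertex, the bags containing it form a connected subtree. Here bags containing vertex 4 are not connected in the tree, so the decomposition is invalid.

No — bags containing vertex 4 are not connected in the tree.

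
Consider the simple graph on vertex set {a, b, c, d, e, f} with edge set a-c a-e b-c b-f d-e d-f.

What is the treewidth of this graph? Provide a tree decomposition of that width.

Treewidth 2.
One optimal decomposition is:
Bags: B1 = {a, b, c}  B2 = {a, b, f}  B3 = {a, d, f}  B4 = {a, d, e}
Tree: B1–B2, B2–B3, B3–B4

Every bag has size at most 3, so the width is 3 − 1 = 2 and tw(G) ≤ 2. The edges a–c–b–f–d–e–a form a cycle, so G is not a tree and its treewidth is at least 2. Therefore the treewidth is 2.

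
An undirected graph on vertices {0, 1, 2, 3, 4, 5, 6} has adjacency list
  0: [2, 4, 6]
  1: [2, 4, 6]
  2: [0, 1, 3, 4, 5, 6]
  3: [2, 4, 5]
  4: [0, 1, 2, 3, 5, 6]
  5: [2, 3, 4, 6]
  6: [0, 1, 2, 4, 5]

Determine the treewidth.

3

A width-3 tree decomposition is:
Bags: B1 = {1, 2, 4, 6}  B2 = {2, 4, 5, 6}  B3 = {0, 2, 4, 6}  B4 = {2, 3, 4, 5}
Tree: B1–B2, B2–B3, B2–B4
The largest bag has 4 vertices, giving width 3; this decomposition certifies tw(G) ≤ 3. For the lower bound, the 4 vertices {2, 3, 4, 5} are pairwise adjacent, and any tree decomposition puts a clique entirely inside one bag — forcing width ≥ 3. Therefore the treewidth is 3.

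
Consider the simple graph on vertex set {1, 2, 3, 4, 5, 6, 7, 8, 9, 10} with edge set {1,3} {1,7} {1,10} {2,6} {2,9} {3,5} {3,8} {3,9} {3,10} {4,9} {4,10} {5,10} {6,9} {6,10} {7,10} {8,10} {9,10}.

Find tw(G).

2

A width-2 tree decomposition is:
Bags: B1 = {3, 8, 10}  B2 = {1, 3, 10}  B3 = {3, 9, 10}  B4 = {3, 5, 10}  B5 = {6, 9, 10}  B6 = {4, 9, 10}  B7 = {1, 7, 10}  B8 = {2, 6, 9}
Tree: B1–B2, B1–B3, B1–B4, B3–B5, B3–B6, B2–B7, B5–B8
Every bag has size at most 3, so the width is 3 − 1 = 2 and tw(G) ≤ 2. For the lower bound, the 3 vertices {2, 6, 9} are pairwise adjacent, and any tree decomposition puts a clique entirely inside one bag — forcing width ≥ 2. Combining the bounds, tw(G) = 2.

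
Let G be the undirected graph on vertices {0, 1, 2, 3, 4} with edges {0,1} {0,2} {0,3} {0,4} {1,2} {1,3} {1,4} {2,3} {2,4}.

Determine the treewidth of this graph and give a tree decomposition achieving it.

Each bag holds 4 vertices, so the decomposition has width 3, which upper-bounds the treewidth. Conversely, {0, 1, 2, 3} is a clique of size 4, and the vertices of any clique must share a bag in every tree decomposition; so some bag has ≥ 4 vertices and tw(G) ≥ 3. Therefore the treewidth is 3.

Treewidth 3.
One optimal decomposition is:
Bags: B1 = {0, 1, 2, 3}  B2 = {0, 1, 2, 4}
Tree: B1–B2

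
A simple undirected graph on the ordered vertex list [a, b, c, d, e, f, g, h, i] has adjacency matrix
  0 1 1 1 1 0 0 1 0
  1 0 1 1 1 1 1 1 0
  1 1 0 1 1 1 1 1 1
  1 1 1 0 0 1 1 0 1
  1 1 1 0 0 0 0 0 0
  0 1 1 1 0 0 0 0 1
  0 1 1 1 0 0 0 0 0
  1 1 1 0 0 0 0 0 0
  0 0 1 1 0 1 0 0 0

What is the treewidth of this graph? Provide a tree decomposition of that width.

The largest bag has 4 vertices, giving width 3; this decomposition certifies tw(G) ≤ 3. Conversely, {b, c, d, g} is a clique of size 4, and the vertices of any clique must share a bag in every tree decomposition; so some bag has ≥ 4 vertices and tw(G) ≥ 3. Combining the bounds, tw(G) = 3.

Treewidth 3.
Bags: B1 = {b, c, d, g}  B2 = {b, c, d, f}  B3 = {c, d, f, i}  B4 = {a, b, c, d}  B5 = {a, b, c, e}  B6 = {a, b, c, h}
Tree: B1–B2, B2–B3, B2–B4, B4–B5, B5–B6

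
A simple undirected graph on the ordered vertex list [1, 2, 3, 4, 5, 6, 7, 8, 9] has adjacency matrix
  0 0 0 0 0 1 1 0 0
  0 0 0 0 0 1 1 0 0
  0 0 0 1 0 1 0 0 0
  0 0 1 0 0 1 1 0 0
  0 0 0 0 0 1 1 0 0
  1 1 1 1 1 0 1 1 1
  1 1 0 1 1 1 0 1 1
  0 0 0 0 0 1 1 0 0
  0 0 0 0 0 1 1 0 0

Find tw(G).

2

A width-2 tree decomposition is:
Bags: B1 = {5, 6, 7}  B2 = {4, 6, 7}  B3 = {3, 4, 6}  B4 = {2, 6, 7}  B5 = {6, 7, 9}  B6 = {6, 7, 8}  B7 = {1, 6, 7}
Tree: B1–B2, B2–B3, B2–B4, B2–B5, B1–B6, B6–B7
Each bag holds 3 vertices, so the decomposition has width 2, which upper-bounds the treewidth. Conversely, {3, 4, 6} is a clique of size 3, and the vertices of any clique must share a bag in every tree decomposition; so some bag has ≥ 3 vertices and tw(G) ≥ 2. Hence tw(G) = 2 exactly.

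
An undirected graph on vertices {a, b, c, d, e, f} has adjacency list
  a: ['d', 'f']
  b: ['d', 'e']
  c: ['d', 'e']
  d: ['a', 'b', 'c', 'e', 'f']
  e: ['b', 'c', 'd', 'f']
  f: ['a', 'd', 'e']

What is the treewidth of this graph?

2

A width-2 tree decomposition is:
Bags: B1 = {d, e, f}  B2 = {a, d, f}  B3 = {c, d, e}  B4 = {b, d, e}
Tree: B1–B2, B1–B3, B3–B4
The largest bag has 3 vertices, giving width 2; this decomposition certifies tw(G) ≤ 2. On the other hand G contains the 3-clique {c, d, e}. A clique must lie in a single bag of any decomposition, so no decomposition can have width below 2. The upper and lower bounds meet at 2, so that is the treewidth.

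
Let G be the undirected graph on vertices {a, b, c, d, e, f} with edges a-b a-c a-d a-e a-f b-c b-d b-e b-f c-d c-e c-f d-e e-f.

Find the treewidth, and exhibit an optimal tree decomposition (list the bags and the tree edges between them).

Treewidth 4.
One such decomposition:
Bags: B1 = {a, b, c, e, f}  B2 = {a, b, c, d, e}
Tree: B1–B2

Each bag holds 5 vertices, so the decomposition has width 4, which upper-bounds the treewidth. On the other hand G contains the 5-clique {a, b, c, d, e}. A clique must lie in a single bag of any decomposition, so no decomposition can have width below 4. Hence tw(G) = 4 exactly.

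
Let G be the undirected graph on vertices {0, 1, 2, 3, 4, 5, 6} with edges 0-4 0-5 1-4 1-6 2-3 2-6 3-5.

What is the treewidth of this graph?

A width-2 tree decomposition is:
Bags: B1 = {0, 1, 4}  B2 = {0, 1, 5}  B3 = {1, 3, 5}  B4 = {1, 2, 3}  B5 = {1, 2, 6}
Tree: B1–B2, B2–B3, B3–B4, B4–B5
The largest bag has 3 vertices, giving width 2; this decomposition certifies tw(G) ≤ 2. For the lower bound, G contains the cycle 1–4–0–5–3–2–6–1, so G is not a forest; only forests have treewidth ≤ 1, hence tw(G) ≥ 2. Combining the bounds, tw(G) = 2.

2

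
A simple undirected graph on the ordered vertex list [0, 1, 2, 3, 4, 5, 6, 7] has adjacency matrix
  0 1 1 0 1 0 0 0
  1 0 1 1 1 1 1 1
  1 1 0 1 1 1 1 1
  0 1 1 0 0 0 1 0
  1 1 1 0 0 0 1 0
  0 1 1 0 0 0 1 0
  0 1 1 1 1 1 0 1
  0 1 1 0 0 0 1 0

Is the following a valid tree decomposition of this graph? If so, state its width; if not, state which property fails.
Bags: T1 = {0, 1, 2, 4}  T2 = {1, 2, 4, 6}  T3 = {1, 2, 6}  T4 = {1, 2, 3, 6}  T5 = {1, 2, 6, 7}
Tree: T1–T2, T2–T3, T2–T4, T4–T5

A tree decomposition must satisfy three properties: every vertex lies in some bag; for every edge, both endpoints lie together in some bag; and for every vertex, the bags containing it form a connected subtree. Here vertex 5 appears in no bag, so the decomposition is invalid.

No — vertex 5 appears in no bag.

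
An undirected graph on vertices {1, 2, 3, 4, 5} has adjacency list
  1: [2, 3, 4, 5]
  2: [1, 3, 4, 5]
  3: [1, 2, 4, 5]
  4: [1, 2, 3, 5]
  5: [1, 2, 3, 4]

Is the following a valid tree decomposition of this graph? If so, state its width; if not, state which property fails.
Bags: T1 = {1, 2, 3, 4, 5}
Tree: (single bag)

Yes; width 4.

Checking the three conditions: (i) the bags cover all of {1, 2, 3, 4, 5}; (ii) for each edge, some bag contains both endpoints; (iii) the bags containing any fixed vertex form a subtree. All hold, so the decomposition is valid with width 5 − 1 = 4.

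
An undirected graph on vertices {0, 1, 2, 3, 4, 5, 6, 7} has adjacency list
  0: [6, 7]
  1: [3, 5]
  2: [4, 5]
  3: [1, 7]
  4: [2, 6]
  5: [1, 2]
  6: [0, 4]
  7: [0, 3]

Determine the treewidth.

2

A width-2 tree decomposition is:
Bags: B1 = {0, 3, 7}  B2 = {0, 1, 3}  B3 = {0, 1, 5}  B4 = {0, 2, 5}  B5 = {0, 2, 4}  B6 = {0, 4, 6}
Tree: B1–B2, B2–B3, B3–B4, B4–B5, B5–B6
Every bag has size at most 3, so the width is 3 − 1 = 2 and tw(G) ≤ 2. Since 0–7–3–1–5–2–4–6–0 is a cycle in G, G is not acyclic. Forests are exactly the graphs of treewidth ≤ 1, so tw(G) ≥ 2. Hence tw(G) = 2 exactly.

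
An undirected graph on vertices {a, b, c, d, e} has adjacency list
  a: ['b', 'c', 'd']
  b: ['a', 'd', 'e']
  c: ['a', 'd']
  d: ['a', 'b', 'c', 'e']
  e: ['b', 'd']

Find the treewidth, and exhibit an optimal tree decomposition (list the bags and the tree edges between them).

Each bag holds 3 vertices, so the decomposition has width 2, which upper-bounds the treewidth. On the other hand G contains the 3-clique {b, d, e}. A clique must lie in a single bag of any decomposition, so no decomposition can have width below 2. Therefore the treewidth is 2.

Treewidth 2.
One such decomposition:
Bags: B1 = {a, b, d}  B2 = {a, c, d}  B3 = {b, d, e}
Tree: B1–B2, B1–B3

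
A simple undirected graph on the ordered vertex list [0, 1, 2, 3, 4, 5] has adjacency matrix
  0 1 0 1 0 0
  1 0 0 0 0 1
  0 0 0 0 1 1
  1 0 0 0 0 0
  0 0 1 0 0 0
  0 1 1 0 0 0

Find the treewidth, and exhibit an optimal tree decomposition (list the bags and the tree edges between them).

Treewidth 1.
One optimal decomposition is:
Bags: B1 = {0, 3}  B2 = {0, 1}  B3 = {1, 5}  B4 = {2, 5}  B5 = {2, 4}
Tree: B1–B2, B2–B3, B3–B4, B4–B5

Every bag has size at most 2, so the width is 2 − 1 = 1 and tw(G) ≤ 1. Any graph with an edge has treewidth ≥ 1, and G has the edge 3–0. Therefore the treewidth is 1.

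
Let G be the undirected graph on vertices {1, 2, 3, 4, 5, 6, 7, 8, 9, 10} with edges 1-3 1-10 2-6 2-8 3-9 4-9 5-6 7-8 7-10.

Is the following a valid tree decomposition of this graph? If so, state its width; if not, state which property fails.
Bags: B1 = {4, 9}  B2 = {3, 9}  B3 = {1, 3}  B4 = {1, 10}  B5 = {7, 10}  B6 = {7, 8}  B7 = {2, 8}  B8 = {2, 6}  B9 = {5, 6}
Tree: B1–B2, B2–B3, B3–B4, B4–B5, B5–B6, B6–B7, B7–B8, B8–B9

Yes; width 1.

Every vertex of G appears in some bag (union = {1, 2, 3, 4, 5, 6, 7, 8, 9, 10}); every edge is covered by a bag; and for each vertex v the set of bags containing v is connected in the bag tree. The decomposition is therefore valid. The largest bag has 2 vertices, so the width is 1.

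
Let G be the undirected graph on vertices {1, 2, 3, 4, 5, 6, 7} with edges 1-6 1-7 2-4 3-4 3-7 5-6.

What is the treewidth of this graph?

A width-1 tree decomposition is:
Bags: B1 = {2, 4}  B2 = {3, 4}  B3 = {3, 7}  B4 = {1, 7}  B5 = {1, 6}  B6 = {5, 6}
Tree: B1–B2, B2–B3, B3–B4, B4–B5, B5–B6
Every bag has size at most 2, so the width is 2 − 1 = 1 and tw(G) ≤ 1. G has an edge, so its treewidth is at least 1. The upper and lower bounds meet at 1, so that is the treewidth.

1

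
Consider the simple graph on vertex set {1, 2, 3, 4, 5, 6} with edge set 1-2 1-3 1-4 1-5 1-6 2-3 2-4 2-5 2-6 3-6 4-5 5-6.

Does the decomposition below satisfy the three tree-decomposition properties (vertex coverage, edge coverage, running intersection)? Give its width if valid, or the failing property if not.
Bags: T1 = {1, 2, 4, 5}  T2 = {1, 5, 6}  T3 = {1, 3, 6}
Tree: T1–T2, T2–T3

A tree decomposition must satisfy three properties: every vertex lies in some bag; for every edge, both endpoints lie together in some bag; and for every vertex, the bags containing it form a connected subtree. Here edge (2,6) lies in no bag, so the decomposition is invalid.

No — edge (2,6) lies in no bag.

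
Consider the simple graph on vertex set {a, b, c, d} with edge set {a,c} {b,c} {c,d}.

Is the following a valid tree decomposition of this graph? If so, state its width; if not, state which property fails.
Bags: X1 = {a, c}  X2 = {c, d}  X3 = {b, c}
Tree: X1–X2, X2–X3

Yes; width 1.

Every vertex of G appears in some bag (union = {a, b, c, d}); every edge is covered by a bag; and for each vertex v the set of bags containing v is connected in the bag tree. The decomposition is therefore valid. The largest bag has 2 vertices, so the width is 1.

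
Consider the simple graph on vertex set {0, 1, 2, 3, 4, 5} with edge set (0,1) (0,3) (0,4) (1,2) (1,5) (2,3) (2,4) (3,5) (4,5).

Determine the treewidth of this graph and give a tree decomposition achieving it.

Treewidth 3.
One optimal decomposition is:
Bags: B1 = {0, 1, 3, 4}  B2 = {1, 2, 3, 4}  B3 = {1, 3, 4, 5}
Tree: B1–B2, B2–B3

Every bag has size at most 4, so the width is 4 − 1 = 3 and tw(G) ≤ 3. For the lower bound: the 4 vertex sets {0,1}, {2,4}, {3}, {5} are disjoint, each induces a connected subgraph, and every pair is joined by at least one edge of G. Contracting each set to a single vertex therefore yields K_{4} as a minor, and since treewidth is minor-monotone, tw(G) ≥ tw(K_{4}) = 3. Combining the bounds, tw(G) = 3.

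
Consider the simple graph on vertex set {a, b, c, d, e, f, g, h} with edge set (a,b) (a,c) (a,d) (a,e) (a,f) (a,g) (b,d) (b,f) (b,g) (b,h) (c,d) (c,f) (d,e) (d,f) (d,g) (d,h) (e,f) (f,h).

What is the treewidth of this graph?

3

A width-3 tree decomposition is:
Bags: B1 = {a, b, d, f}  B2 = {a, b, d, g}  B3 = {a, d, e, f}  B4 = {a, c, d, f}  B5 = {b, d, f, h}
Tree: B1–B2, B1–B3, B3–B4, B1–B5
The largest bag has 4 vertices, giving width 3; this decomposition certifies tw(G) ≤ 3. Conversely, {a, b, d, g} is a clique of size 4, and the vertices of any clique must share a bag in every tree decomposition; so some bag has ≥ 4 vertices and tw(G) ≥ 3. Therefore the treewidth is 3.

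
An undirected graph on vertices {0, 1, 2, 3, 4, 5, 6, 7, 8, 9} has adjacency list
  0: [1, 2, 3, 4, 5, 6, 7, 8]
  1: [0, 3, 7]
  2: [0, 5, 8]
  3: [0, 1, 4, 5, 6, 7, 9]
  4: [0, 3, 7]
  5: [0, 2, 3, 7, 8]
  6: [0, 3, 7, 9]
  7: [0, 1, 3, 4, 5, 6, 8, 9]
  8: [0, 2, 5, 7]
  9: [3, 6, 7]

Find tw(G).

3

A width-3 tree decomposition is:
Bags: B1 = {0, 5, 7, 8}  B2 = {0, 3, 5, 7}  B3 = {0, 3, 6, 7}  B4 = {3, 6, 7, 9}  B5 = {0, 2, 5, 8}  B6 = {0, 1, 3, 7}  B7 = {0, 3, 4, 7}
Tree: B1–B2, B2–B3, B3–B4, B1–B5, B2–B6, B2–B7
Every bag has size at most 4, so the width is 4 − 1 = 3 and tw(G) ≤ 3. Conversely, {0, 2, 5, 8} is a clique of size 4, and the vertices of any clique must share a bag in every tree decomposition; so some bag has ≥ 4 vertices and tw(G) ≥ 3. Hence tw(G) = 3 exactly.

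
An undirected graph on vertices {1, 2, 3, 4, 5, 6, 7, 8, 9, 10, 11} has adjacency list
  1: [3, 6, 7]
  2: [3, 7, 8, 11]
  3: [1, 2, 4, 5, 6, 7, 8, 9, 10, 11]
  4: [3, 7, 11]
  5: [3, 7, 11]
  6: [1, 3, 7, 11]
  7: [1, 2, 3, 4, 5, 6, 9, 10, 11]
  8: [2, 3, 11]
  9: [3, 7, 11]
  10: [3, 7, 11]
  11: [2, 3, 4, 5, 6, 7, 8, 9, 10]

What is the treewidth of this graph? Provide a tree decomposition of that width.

Treewidth 3.
One optimal decomposition is:
Bags: B1 = {3, 7, 9, 11}  B2 = {3, 4, 7, 11}  B3 = {3, 6, 7, 11}  B4 = {2, 3, 7, 11}  B5 = {1, 3, 6, 7}  B6 = {3, 7, 10, 11}  B7 = {3, 5, 7, 11}  B8 = {2, 3, 8, 11}
Tree: B1–B2, B2–B3, B1–B4, B3–B5, B3–B6, B2–B7, B4–B8

Each bag holds 4 vertices, so the decomposition has width 3, which upper-bounds the treewidth. On the other hand G contains the 4-clique {2, 3, 8, 11}. A clique must lie in a single bag of any decomposition, so no decomposition can have width below 3. The upper and lower bounds meet at 3, so that is the treewidth.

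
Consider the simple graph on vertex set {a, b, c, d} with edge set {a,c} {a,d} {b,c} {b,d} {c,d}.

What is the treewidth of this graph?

A width-2 tree decomposition is:
Bags: B1 = {a, c, d}  B2 = {b, c, d}
Tree: B1–B2
Each bag holds 3 vertices, so the decomposition has width 2, which upper-bounds the treewidth. Conversely, {a, c, d} is a clique of size 3, and the vertices of any clique must share a bag in every tree decomposition; so some bag has ≥ 3 vertices and tw(G) ≥ 2. Combining the bounds, tw(G) = 2.

2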